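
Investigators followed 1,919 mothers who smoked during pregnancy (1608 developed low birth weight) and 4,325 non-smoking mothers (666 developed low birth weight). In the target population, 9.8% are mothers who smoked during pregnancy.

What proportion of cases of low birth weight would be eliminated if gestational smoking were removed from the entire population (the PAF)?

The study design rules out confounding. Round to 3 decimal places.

PAF ≈ 0.303

p₁ = P(outcome | exposed) = 1608/1919 = 0.83794
p₀ = P(outcome | unexposed) = 666/4325 = 0.15399
Overall risk P(Y=1) = π·p₁ + (1−π)·p₀ = 0.098×0.83794 + 0.902×0.15399 = 0.22102.
Under exogeneity, PAF = [P(Y=1) − p₀] / P(Y=1).
PAF = (0.22102 − 0.15399) / 0.22102 ≈ 0.3033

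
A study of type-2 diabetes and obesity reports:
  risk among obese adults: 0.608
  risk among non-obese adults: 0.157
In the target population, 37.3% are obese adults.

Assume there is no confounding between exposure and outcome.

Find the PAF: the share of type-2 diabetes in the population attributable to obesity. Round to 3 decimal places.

Let p₁ = 0.608, p₀ = 0.157.
Overall risk P(Y=1) = π·p₁ + (1−π)·p₀ = 0.373×0.608 + 0.627×0.157 = 0.32522.
Under exogeneity, PAF = [P(Y=1) − p₀] / P(Y=1).
PAF = (0.32522 − 0.157) / 0.32522 ≈ 0.5173

PAF ≈ 0.517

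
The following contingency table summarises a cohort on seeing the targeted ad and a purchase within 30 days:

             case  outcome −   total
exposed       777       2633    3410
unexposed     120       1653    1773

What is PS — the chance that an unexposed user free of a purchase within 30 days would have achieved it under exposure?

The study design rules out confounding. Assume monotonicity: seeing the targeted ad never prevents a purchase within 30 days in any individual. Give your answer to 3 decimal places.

PS ≈ 0.172

p₁ = P(outcome | exposed) = 777/3410 = 0.22786
p₀ = P(outcome | unexposed) = 120/1773 = 0.067682
Under exogeneity and monotonicity, PS = (p₁ − p₀)/(1 − p₀).
PS = (0.22786 − 0.067682) / 0.93232 ≈ 0.1718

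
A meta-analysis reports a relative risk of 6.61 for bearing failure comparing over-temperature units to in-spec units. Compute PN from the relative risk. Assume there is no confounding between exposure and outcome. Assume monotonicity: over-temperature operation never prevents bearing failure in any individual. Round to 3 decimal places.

PN ≈ 0.849

Under exogeneity and monotonicity, PN = (RR − 1) / RR = 1 − 1/RR.
PN = (6.61 − 1) / 6.61 = 5.61 / 6.61 ≈ 0.8487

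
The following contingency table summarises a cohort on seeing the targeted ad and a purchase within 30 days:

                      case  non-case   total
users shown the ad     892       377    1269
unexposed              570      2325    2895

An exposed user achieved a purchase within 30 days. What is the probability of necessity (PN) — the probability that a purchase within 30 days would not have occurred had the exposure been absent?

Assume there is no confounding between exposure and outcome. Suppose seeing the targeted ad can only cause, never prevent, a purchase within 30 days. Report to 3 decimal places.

PN ≈ 0.720

p₁ = P(outcome | exposed) = 892/1269 = 0.70292
p₀ = P(outcome | unexposed) = 570/2895 = 0.19689
Under exogeneity and monotonicity, PN = (p₁ − p₀) / p₁.
PN = (0.70292 − 0.19689) / 0.70292 = 0.50602 / 0.70292 ≈ 0.7199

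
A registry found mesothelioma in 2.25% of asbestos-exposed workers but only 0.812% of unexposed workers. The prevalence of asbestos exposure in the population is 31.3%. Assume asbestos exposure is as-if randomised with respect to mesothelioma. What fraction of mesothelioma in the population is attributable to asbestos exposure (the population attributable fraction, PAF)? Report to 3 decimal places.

PAF ≈ 0.357

p₁ = 0.0225, p₀ = 0.00812.
Overall risk P(Y=1) = π·p₁ + (1−π)·p₀ = 0.313×0.0225 + 0.687×0.00812 = 0.012621.
Under exogeneity, PAF = [P(Y=1) − p₀] / P(Y=1).
PAF = (0.012621 − 0.00812) / 0.012621 ≈ 0.3566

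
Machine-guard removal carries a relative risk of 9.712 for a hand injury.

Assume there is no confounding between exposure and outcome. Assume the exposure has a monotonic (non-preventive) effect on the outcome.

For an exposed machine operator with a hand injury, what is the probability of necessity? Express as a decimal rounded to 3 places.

Under exogeneity and monotonicity, PN = (RR − 1) / RR = 1 − 1/RR.
PN = (9.712 − 1) / 9.712 = 8.712 / 9.712 ≈ 0.8970

PN ≈ 0.897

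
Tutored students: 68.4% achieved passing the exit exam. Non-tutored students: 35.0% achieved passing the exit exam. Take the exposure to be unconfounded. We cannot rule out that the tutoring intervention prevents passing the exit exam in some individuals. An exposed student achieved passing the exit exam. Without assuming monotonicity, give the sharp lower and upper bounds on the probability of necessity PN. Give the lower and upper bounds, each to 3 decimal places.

p₁ = 0.684, p₀ = 0.35.
Under exogeneity alone the bounds on PN are max{0,(p₁−p₀)/p₁} ≤ PN ≤ min{1,(1−p₀)/p₁}.
  lower = (p₁ − p₀)/p₁ = 0.334 / 0.684 ≈ 0.4883
  upper = min{1, (1 − p₀)/p₁} = 0.65 / 0.684 ≈ 0.9503

0.488 ≤ PN ≤ 0.950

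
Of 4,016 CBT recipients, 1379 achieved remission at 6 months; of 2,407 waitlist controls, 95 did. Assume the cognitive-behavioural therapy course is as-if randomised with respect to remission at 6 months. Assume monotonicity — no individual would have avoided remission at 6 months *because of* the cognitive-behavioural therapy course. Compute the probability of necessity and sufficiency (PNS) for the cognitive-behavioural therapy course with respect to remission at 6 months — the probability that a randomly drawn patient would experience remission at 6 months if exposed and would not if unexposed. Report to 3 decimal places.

p₁ = P(outcome | exposed) = 1379/4016 = 0.34338
p₀ = P(outcome | unexposed) = 95/2407 = 0.039468
Under exogeneity and monotonicity, PNS = p₁ − p₀.
PNS = 0.34338 − 0.039468 = 0.30391

PNS ≈ 0.304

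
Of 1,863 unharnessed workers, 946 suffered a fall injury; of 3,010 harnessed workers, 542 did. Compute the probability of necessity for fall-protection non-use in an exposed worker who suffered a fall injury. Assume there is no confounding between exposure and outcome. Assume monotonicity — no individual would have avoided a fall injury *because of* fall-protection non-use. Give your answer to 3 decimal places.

p₁ = P(outcome | exposed) = 946/1863 = 0.50778
p₀ = P(outcome | unexposed) = 542/3010 = 0.18007
Under exogeneity and monotonicity, PN = (p₁ − p₀) / p₁.
PN = (0.50778 − 0.18007) / 0.50778 = 0.32772 / 0.50778 ≈ 0.6454

PN ≈ 0.645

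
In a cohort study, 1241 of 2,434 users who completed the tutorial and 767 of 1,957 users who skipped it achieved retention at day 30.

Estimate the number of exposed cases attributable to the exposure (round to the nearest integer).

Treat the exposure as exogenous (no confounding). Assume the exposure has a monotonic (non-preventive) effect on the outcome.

about 287 cases

p₁ = P(outcome | exposed) = 1241/2434 = 0.50986
p₀ = P(outcome | unexposed) = 767/1957 = 0.39193
PN = (p₁ − p₀)/p₁ = (0.50986 − 0.39193) / 0.50986 ≈ 0.23131.
Attributable cases ≈ PN × (exposed cases) = 0.23131 × 1241 ≈ 287.05.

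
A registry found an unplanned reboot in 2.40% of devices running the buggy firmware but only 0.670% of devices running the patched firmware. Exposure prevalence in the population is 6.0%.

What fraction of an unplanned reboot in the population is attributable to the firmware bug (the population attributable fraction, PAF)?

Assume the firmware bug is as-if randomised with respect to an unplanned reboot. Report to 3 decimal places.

p₁ = 0.024, p₀ = 0.0067.
Overall risk P(Y=1) = π·p₁ + (1−π)·p₀ = 0.06×0.024 + 0.94×0.0067 = 0.007738.
Under exogeneity, PAF = [P(Y=1) − p₀] / P(Y=1).
PAF = (0.007738 − 0.0067) / 0.007738 ≈ 0.1341

PAF ≈ 0.134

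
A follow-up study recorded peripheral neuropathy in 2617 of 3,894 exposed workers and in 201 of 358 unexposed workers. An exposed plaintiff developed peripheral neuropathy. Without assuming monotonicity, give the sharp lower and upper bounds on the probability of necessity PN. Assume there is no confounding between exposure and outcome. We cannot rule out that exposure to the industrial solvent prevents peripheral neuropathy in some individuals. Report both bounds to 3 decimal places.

0.165 ≤ PN ≤ 0.653

p₁ = P(outcome | exposed) = 2617/3894 = 0.67206
p₀ = P(outcome | unexposed) = 201/358 = 0.56145
Under exogeneity alone the bounds on PN are max{0,(p₁−p₀)/p₁} ≤ PN ≤ min{1,(1−p₀)/p₁}.
  lower = (p₁ − p₀)/p₁ = 0.11061 / 0.67206 ≈ 0.1646
  upper = min{1, (1 − p₀)/p₁} = 0.43855 / 0.67206 ≈ 0.6525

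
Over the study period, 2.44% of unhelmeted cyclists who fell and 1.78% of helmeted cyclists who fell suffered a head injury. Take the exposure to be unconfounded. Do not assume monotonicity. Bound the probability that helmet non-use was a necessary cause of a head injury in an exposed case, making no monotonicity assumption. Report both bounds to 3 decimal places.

0.270 ≤ PN ≤ 1.000

p₁ = 0.0244, p₀ = 0.0178.
Under exogeneity alone the bounds on PN are max{0,(p₁−p₀)/p₁} ≤ PN ≤ min{1,(1−p₀)/p₁}.
  lower = (p₁ − p₀)/p₁ = 0.0066 / 0.0244 ≈ 0.2705
  upper = min{1, (1 − p₀)/p₁} = 0.9822 / 0.0244 ≈ 40.2541 → capped at 1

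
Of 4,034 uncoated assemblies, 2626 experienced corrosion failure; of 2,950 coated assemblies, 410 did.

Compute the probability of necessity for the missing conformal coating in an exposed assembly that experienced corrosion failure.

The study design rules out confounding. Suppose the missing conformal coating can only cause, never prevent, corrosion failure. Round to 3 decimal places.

p₁ = P(outcome | exposed) = 2626/4034 = 0.65097
p₀ = P(outcome | unexposed) = 410/2950 = 0.13898
Under exogeneity and monotonicity, PN = (p₁ − p₀) / p₁.
PN = (0.65097 − 0.13898) / 0.65097 = 0.51198 / 0.65097 ≈ 0.7865

PN ≈ 0.786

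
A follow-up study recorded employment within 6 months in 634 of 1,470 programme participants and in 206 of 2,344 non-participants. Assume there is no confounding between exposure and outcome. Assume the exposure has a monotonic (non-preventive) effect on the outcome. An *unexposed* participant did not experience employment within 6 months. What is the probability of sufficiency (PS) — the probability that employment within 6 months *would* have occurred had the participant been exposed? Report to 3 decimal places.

PS ≈ 0.376

p₁ = P(outcome | exposed) = 634/1470 = 0.43129
p₀ = P(outcome | unexposed) = 206/2344 = 0.087884
Under exogeneity and monotonicity, PS = (p₁ − p₀) / (1 − p₀).
PS = (0.43129 − 0.087884) / (1 − 0.087884) = 0.34341 / 0.91212 ≈ 0.3765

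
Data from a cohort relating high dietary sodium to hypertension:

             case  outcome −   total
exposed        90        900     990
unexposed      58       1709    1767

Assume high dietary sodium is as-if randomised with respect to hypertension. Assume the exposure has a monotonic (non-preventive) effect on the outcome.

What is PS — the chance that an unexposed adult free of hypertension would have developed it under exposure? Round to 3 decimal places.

p₁ = P(outcome | exposed) = 90/990 = 0.090909
p₀ = P(outcome | unexposed) = 58/1767 = 0.032824
Under exogeneity and monotonicity, PS = (p₁ − p₀) / (1 − p₀).
PS = (0.090909 − 0.032824) / (1 − 0.032824) = 0.058085 / 0.96718 ≈ 0.0601

PS ≈ 0.060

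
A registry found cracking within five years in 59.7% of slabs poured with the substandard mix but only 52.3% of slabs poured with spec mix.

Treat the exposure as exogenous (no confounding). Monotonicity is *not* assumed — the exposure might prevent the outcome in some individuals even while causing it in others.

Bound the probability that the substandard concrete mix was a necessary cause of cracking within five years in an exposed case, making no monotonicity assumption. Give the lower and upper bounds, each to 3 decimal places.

p₁ = 0.597, p₀ = 0.523.
Under exogeneity alone the bounds on PN are max{0,(p₁−p₀)/p₁} ≤ PN ≤ min{1,(1−p₀)/p₁}.
  lower = (p₁ − p₀)/p₁ = 0.074 / 0.597 ≈ 0.1240
  upper = min{1, (1 − p₀)/p₁} = 0.477 / 0.597 ≈ 0.7990

0.124 ≤ PN ≤ 0.799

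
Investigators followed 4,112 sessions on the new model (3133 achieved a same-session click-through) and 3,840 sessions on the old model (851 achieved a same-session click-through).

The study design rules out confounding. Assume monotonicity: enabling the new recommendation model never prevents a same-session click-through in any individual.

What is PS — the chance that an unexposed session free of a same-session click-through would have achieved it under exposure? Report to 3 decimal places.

PS ≈ 0.694

p₁ = P(outcome | exposed) = 3133/4112 = 0.76192
p₀ = P(outcome | unexposed) = 851/3840 = 0.22161
Under exogeneity and monotonicity, PS = (p₁ − p₀) / (1 − p₀).
PS = (0.76192 − 0.22161) / (1 − 0.22161) = 0.5403 / 0.77839 ≈ 0.6941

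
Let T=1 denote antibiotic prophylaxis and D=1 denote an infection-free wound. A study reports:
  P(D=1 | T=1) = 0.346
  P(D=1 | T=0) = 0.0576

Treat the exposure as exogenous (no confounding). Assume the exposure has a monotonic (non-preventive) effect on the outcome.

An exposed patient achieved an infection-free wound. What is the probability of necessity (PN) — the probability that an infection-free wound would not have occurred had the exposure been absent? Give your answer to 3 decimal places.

Let p₁ = 0.346, p₀ = 0.0576.
Under exogeneity and monotonicity, PN = (p₁ − p₀) / p₁.
PN = (0.346 − 0.0576) / 0.346 = 0.2884 / 0.346 ≈ 0.8335

PN ≈ 0.834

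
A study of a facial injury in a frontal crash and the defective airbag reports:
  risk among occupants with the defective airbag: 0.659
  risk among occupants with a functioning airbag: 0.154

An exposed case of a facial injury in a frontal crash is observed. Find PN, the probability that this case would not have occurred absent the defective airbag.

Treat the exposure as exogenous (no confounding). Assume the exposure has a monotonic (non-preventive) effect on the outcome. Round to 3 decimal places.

PN ≈ 0.766

Let p₁ = 0.659, p₀ = 0.154.
Under exogeneity and monotonicity, PN = (p₁ − p₀) / p₁.
PN = (0.659 − 0.154) / 0.659 = 0.505 / 0.659 ≈ 0.7663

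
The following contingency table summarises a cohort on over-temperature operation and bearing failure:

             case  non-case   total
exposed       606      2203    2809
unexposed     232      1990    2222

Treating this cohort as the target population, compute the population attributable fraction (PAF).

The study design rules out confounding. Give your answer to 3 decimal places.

PAF ≈ 0.373

p₁ = P(outcome | exposed) = 606/2809 = 0.21574
p₀ = P(outcome | unexposed) = 232/2222 = 0.10441
Exposure prevalence π = 2809/5031 = 0.55834; overall risk P(Y=1) = 0.16657.
Under exogeneity, PAF = [P(Y=1) − p₀]/P(Y=1).
PAF = (0.16657 − 0.10441) / 0.16657 ≈ 0.3732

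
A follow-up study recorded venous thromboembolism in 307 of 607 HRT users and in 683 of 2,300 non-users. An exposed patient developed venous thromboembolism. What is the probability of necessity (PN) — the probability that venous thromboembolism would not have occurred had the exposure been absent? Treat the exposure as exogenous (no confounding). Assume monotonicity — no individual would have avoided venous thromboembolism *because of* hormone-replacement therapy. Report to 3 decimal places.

PN ≈ 0.413

p₁ = P(outcome | exposed) = 307/607 = 0.50577
p₀ = P(outcome | unexposed) = 683/2300 = 0.29696
Under exogeneity and monotonicity, PN = (p₁ − p₀) / p₁.
PN = (0.50577 − 0.29696) / 0.50577 = 0.20881 / 0.50577 ≈ 0.4129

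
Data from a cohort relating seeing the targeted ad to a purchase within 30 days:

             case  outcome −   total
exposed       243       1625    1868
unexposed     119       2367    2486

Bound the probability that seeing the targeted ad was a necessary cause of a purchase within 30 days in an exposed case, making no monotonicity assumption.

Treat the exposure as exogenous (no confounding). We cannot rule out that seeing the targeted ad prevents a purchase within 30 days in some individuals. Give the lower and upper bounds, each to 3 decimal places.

p₁ = P(outcome | exposed) = 243/1868 = 0.13009
p₀ = P(outcome | unexposed) = 119/2486 = 0.047868
Under exogeneity alone the bounds on PN are max{0,(p₁−p₀)/p₁} ≤ PN ≤ min{1,(1−p₀)/p₁}.
  lower = (p₁ − p₀)/p₁ = 0.082218 / 0.13009 ≈ 0.6320
  upper = min{1, (1 − p₀)/p₁} = 0.95213 / 0.13009 ≈ 7.3193 → capped at 1

0.632 ≤ PN ≤ 1.000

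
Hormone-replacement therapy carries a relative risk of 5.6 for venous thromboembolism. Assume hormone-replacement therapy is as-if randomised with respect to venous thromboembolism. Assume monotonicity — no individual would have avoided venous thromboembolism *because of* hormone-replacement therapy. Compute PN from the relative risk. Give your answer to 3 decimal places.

Under exogeneity and monotonicity, PN = (RR − 1) / RR = 1 − 1/RR.
PN = (5.6 − 1) / 5.6 = 4.6 / 5.6 ≈ 0.8214

PN ≈ 0.821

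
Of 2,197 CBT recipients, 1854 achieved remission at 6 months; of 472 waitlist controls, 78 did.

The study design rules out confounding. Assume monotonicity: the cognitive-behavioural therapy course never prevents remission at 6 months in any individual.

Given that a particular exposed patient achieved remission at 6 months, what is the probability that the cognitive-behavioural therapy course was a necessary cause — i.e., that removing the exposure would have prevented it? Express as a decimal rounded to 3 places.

p₁ = P(outcome | exposed) = 1854/2197 = 0.84388
p₀ = P(outcome | unexposed) = 78/472 = 0.16525
Under exogeneity and monotonicity, PN = (p₁ − p₀) / p₁.
PN = (0.84388 − 0.16525) / 0.84388 = 0.67862 / 0.84388 ≈ 0.8042

PN ≈ 0.804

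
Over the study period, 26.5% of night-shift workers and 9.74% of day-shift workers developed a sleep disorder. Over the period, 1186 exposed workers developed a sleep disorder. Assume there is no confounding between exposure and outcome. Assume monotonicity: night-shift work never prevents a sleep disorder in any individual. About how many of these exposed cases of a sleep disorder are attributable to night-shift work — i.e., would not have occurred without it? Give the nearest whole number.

p₁ = 0.265, p₀ = 0.0974.
PN = (p₁ − p₀)/p₁ = (0.265 − 0.0974) / 0.265 ≈ 0.63245.
Attributable cases ≈ PN × (exposed cases) = 0.63245 × 1186 ≈ 750.09.

about 750 cases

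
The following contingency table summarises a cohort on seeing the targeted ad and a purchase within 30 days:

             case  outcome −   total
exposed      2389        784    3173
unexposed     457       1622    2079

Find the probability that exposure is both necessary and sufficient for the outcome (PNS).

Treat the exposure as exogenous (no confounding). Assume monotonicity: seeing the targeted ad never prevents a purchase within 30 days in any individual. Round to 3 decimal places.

p₁ = P(outcome | exposed) = 2389/3173 = 0.75292
p₀ = P(outcome | unexposed) = 457/2079 = 0.21982
Under exogeneity and monotonicity, PNS = p₁ − p₀.
PNS = 0.75292 − 0.21982 = 0.5331

PNS ≈ 0.533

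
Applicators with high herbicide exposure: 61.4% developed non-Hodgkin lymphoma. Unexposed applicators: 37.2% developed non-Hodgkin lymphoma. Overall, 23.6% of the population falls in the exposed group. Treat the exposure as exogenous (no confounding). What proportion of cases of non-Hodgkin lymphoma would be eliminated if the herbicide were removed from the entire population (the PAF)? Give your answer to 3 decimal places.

p₁ = 0.614, p₀ = 0.372.
Overall risk P(Y=1) = π·p₁ + (1−π)·p₀ = 0.236×0.614 + 0.764×0.372 = 0.42911.
Under exogeneity, PAF = [P(Y=1) − p₀] / P(Y=1).
PAF = (0.42911 − 0.372) / 0.42911 ≈ 0.1331

PAF ≈ 0.133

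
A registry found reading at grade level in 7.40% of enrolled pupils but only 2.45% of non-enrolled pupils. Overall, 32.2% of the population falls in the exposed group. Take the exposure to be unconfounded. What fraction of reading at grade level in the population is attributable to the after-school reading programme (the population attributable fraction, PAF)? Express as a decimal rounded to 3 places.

PAF ≈ 0.394

p₁ = 0.074, p₀ = 0.0245.
Overall risk P(Y=1) = π·p₁ + (1−π)·p₀ = 0.322×0.074 + 0.678×0.0245 = 0.040439.
Under exogeneity, PAF = [P(Y=1) − p₀] / P(Y=1).
PAF = (0.040439 − 0.0245) / 0.040439 ≈ 0.3941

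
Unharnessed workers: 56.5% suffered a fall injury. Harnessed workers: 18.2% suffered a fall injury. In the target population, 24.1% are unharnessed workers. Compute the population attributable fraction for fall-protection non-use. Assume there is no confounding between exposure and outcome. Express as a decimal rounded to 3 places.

p₁ = 0.565, p₀ = 0.182.
Overall risk P(Y=1) = π·p₁ + (1−π)·p₀ = 0.241×0.565 + 0.759×0.182 = 0.2743.
Under exogeneity, PAF = [P(Y=1) − p₀] / P(Y=1).
PAF = (0.2743 − 0.182) / 0.2743 ≈ 0.3365

PAF ≈ 0.337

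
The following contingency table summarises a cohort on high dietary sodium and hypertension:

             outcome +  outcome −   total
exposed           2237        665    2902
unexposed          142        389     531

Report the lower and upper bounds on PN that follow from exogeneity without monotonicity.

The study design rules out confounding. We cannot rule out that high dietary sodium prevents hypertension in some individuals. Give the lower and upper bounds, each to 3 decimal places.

0.653 ≤ PN ≤ 0.950

p₁ = P(outcome | exposed) = 2237/2902 = 0.77085
p₀ = P(outcome | unexposed) = 142/531 = 0.26742
Under exogeneity alone the bounds on PN are max{0,(p₁−p₀)/p₁} ≤ PN ≤ min{1,(1−p₀)/p₁}.
  lower = (p₁ − p₀)/p₁ = 0.50343 / 0.77085 ≈ 0.6531
  upper = min{1, (1 − p₀)/p₁} = 0.73258 / 0.77085 ≈ 0.9504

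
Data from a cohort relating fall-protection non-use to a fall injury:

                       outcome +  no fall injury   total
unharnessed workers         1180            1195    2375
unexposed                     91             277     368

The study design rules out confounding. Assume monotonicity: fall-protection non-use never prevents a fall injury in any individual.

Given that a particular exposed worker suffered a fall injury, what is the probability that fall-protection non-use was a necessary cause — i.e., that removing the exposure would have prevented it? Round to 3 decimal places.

PN ≈ 0.502

p₁ = P(outcome | exposed) = 1180/2375 = 0.49684
p₀ = P(outcome | unexposed) = 91/368 = 0.24728
Under exogeneity and monotonicity, PN = (p₁ − p₀)/p₁.
PN = (0.49684 − 0.24728) / 0.49684 ≈ 0.5023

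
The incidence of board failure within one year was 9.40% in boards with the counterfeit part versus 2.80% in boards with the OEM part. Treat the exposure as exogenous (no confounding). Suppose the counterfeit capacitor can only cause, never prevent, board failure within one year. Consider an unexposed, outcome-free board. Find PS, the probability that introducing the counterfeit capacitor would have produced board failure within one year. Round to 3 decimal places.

PS ≈ 0.068

p₁ = 0.094, p₀ = 0.028.
Under exogeneity and monotonicity, PS = (p₁ − p₀) / (1 − p₀).
PS = (0.094 − 0.028) / (1 − 0.028) = 0.066 / 0.972 ≈ 0.0679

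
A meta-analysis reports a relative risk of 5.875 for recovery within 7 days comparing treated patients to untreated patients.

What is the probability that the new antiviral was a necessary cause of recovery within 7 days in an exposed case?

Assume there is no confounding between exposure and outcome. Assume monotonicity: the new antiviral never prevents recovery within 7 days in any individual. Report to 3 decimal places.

Under exogeneity and monotonicity, PN = (RR − 1) / RR = 1 − 1/RR.
PN = (5.875 − 1) / 5.875 = 4.875 / 5.875 ≈ 0.8298

PN ≈ 0.830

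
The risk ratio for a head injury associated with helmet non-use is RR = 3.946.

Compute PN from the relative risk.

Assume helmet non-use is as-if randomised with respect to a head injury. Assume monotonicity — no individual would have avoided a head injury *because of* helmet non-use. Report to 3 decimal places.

Under exogeneity and monotonicity, PN = (RR − 1) / RR = 1 − 1/RR.
PN = (3.946 − 1) / 3.946 = 2.946 / 3.946 ≈ 0.7466

PN ≈ 0.747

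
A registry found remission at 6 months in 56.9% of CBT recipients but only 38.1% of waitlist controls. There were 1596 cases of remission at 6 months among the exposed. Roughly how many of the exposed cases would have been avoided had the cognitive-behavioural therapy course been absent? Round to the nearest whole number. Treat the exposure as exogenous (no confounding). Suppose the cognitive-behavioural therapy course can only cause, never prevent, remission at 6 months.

p₁ = 0.569, p₀ = 0.381.
PN = (p₁ − p₀)/p₁ = (0.569 − 0.381) / 0.569 ≈ 0.33040.
Attributable cases ≈ PN × (exposed cases) = 0.33040 × 1596 ≈ 527.33.

about 527 cases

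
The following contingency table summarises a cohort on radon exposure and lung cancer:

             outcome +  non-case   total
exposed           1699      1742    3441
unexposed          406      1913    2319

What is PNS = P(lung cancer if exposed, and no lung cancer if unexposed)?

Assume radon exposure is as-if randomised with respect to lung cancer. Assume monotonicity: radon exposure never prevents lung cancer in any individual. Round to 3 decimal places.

PNS ≈ 0.319

p₁ = P(outcome | exposed) = 1699/3441 = 0.49375
p₀ = P(outcome | unexposed) = 406/2319 = 0.17508
Under exogeneity and monotonicity, PNS = p₁ − p₀.
PNS = 0.49375 − 0.17508 = 0.31868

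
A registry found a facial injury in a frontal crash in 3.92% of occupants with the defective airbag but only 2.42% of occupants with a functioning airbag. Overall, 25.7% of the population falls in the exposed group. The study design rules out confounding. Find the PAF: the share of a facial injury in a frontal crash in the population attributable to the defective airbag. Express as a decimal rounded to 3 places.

p₁ = 0.0392, p₀ = 0.0242.
Overall risk P(Y=1) = π·p₁ + (1−π)·p₀ = 0.257×0.0392 + 0.743×0.0242 = 0.028055.
Under exogeneity, PAF = [P(Y=1) − p₀] / P(Y=1).
PAF = (0.028055 − 0.0242) / 0.028055 ≈ 0.1374

PAF ≈ 0.137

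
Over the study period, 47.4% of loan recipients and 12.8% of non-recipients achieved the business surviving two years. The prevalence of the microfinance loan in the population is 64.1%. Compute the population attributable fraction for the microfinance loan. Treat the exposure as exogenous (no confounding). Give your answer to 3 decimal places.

p₁ = 0.474, p₀ = 0.128.
Overall risk P(Y=1) = π·p₁ + (1−π)·p₀ = 0.641×0.474 + 0.359×0.128 = 0.34979.
Under exogeneity, PAF = [P(Y=1) − p₀] / P(Y=1).
PAF = (0.34979 − 0.128) / 0.34979 ≈ 0.6341

PAF ≈ 0.634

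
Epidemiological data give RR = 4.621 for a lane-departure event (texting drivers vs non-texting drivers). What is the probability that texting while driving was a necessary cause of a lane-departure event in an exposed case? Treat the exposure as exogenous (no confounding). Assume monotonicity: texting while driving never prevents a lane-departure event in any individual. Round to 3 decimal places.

Under exogeneity and monotonicity, PN = (RR − 1) / RR = 1 − 1/RR.
PN = (4.621 − 1) / 4.621 = 3.621 / 4.621 ≈ 0.7836

PN ≈ 0.784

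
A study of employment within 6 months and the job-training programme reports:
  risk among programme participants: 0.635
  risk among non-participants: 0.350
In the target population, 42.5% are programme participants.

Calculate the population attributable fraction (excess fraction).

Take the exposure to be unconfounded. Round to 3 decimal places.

Let p₁ = 0.635, p₀ = 0.35.
Overall risk P(Y=1) = π·p₁ + (1−π)·p₀ = 0.425×0.635 + 0.575×0.35 = 0.47112.
Under exogeneity, PAF = [P(Y=1) − p₀] / P(Y=1).
PAF = (0.47112 − 0.35) / 0.47112 ≈ 0.2571

PAF ≈ 0.257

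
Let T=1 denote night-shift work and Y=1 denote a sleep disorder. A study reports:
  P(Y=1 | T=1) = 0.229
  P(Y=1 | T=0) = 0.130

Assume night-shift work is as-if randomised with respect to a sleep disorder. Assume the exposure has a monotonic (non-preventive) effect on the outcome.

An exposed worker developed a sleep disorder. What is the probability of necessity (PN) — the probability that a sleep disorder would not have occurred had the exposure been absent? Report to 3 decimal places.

PN ≈ 0.432

Let p₁ = 0.229, p₀ = 0.13.
Under exogeneity and monotonicity, PN = (p₁ − p₀) / p₁.
PN = (0.229 − 0.13) / 0.229 = 0.099 / 0.229 ≈ 0.4323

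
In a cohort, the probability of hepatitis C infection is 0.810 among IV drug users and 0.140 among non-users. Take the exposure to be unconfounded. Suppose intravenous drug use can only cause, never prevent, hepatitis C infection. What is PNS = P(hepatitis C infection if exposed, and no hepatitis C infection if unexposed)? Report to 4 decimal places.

PNS ≈ 0.6700

Let p₁ = 0.81, p₀ = 0.14.
Under exogeneity and monotonicity, PNS = p₁ − p₀.
PNS = 0.81 − 0.14 = 0.67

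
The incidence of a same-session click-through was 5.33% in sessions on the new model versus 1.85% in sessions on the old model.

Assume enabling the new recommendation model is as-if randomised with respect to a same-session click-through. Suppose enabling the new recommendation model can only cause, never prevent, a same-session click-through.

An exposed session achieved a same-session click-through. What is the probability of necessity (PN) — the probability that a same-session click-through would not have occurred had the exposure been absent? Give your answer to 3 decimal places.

p₁ = 0.0533, p₀ = 0.0185.
Under exogeneity and monotonicity, PN = (p₁ − p₀) / p₁.
PN = (0.0533 − 0.0185) / 0.0533 = 0.0348 / 0.0533 ≈ 0.6529

PN ≈ 0.653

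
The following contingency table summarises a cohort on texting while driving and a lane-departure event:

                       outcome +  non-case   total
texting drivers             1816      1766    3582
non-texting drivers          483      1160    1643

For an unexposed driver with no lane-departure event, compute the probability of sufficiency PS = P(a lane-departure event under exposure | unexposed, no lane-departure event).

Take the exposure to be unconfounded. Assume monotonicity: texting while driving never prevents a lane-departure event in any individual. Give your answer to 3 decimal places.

p₁ = P(outcome | exposed) = 1816/3582 = 0.50698
p₀ = P(outcome | unexposed) = 483/1643 = 0.29397
Under exogeneity and monotonicity, PS = (p₁ − p₀) / (1 − p₀).
PS = (0.50698 − 0.29397) / (1 − 0.29397) = 0.213 / 0.70603 ≈ 0.3017

PS ≈ 0.302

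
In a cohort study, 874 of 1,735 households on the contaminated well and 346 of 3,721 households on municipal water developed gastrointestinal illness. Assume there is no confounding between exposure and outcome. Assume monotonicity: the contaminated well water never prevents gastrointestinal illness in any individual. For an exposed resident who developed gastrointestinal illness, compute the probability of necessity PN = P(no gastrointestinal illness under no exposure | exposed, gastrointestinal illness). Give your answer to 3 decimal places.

PN ≈ 0.815

p₁ = P(outcome | exposed) = 874/1735 = 0.50375
p₀ = P(outcome | unexposed) = 346/3721 = 0.092986
Under exogeneity and monotonicity, PN = (p₁ − p₀) / p₁.
PN = (0.50375 − 0.092986) / 0.50375 = 0.41076 / 0.50375 ≈ 0.8154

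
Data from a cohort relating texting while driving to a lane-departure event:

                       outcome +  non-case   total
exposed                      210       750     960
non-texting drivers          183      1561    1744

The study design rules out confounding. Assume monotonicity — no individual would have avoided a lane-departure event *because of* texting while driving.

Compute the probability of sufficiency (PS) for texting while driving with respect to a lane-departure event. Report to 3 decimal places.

PS ≈ 0.127

p₁ = P(outcome | exposed) = 210/960 = 0.21875
p₀ = P(outcome | unexposed) = 183/1744 = 0.10493
Under exogeneity and monotonicity, PS = (p₁ − p₀)/(1 − p₀).
PS = (0.21875 − 0.10493) / 0.89507 ≈ 0.1272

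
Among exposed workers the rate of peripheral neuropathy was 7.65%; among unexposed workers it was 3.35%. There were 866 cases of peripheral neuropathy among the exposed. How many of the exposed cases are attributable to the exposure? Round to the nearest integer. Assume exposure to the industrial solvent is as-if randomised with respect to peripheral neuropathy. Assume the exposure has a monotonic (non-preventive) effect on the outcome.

about 487 cases

p₁ = 0.0765, p₀ = 0.0335.
PN = (p₁ − p₀)/p₁ = (0.0765 − 0.0335) / 0.0765 ≈ 0.56209.
Attributable cases ≈ PN × (exposed cases) = 0.56209 × 866 ≈ 486.77.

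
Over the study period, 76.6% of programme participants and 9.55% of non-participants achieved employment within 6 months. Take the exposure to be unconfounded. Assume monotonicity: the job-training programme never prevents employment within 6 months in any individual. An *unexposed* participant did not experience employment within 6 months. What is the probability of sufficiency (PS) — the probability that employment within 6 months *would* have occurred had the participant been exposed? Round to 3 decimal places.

p₁ = 0.766, p₀ = 0.0955.
Under exogeneity and monotonicity, PS = (p₁ − p₀) / (1 − p₀).
PS = (0.766 − 0.0955) / (1 − 0.0955) = 0.6705 / 0.9045 ≈ 0.7413

PS ≈ 0.741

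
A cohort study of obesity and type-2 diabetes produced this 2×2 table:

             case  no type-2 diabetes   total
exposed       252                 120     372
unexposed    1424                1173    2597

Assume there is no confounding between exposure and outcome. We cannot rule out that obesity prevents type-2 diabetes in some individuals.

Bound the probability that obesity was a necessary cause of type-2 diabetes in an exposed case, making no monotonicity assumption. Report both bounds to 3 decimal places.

p₁ = P(outcome | exposed) = 252/372 = 0.67742
p₀ = P(outcome | unexposed) = 1424/2597 = 0.54832
Under exogeneity alone the bounds on PN are max{0,(p₁−p₀)/p₁} ≤ PN ≤ min{1,(1−p₀)/p₁}.
  lower = (p₁ − p₀)/p₁ = 0.12909 / 0.67742 ≈ 0.1906
  upper = min{1, (1 − p₀)/p₁} = 0.45168 / 0.67742 ≈ 0.6668

0.191 ≤ PN ≤ 0.667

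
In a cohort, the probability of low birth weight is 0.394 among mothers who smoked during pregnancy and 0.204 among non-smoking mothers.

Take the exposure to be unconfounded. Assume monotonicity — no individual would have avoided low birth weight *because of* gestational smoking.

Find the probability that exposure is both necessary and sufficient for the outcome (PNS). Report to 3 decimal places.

Let p₁ = 0.394, p₀ = 0.204.
Under exogeneity and monotonicity, PNS = p₁ − p₀.
PNS = 0.394 − 0.204 = 0.19

PNS ≈ 0.190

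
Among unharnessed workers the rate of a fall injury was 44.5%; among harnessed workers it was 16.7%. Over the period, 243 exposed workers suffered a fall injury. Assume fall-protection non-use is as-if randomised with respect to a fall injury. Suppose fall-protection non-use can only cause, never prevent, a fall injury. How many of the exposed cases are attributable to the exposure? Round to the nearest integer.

p₁ = 0.445, p₀ = 0.167.
PN = (p₁ − p₀)/p₁ = (0.445 − 0.167) / 0.445 ≈ 0.62472.
Attributable cases ≈ PN × (exposed cases) = 0.62472 × 243 ≈ 151.81.

about 152 cases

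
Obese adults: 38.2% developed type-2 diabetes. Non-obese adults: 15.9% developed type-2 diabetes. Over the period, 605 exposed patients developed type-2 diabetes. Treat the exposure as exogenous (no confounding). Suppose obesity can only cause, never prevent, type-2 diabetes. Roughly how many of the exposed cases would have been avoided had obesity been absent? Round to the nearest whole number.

about 353 cases

p₁ = 0.382, p₀ = 0.159.
PN = (p₁ − p₀)/p₁ = (0.382 − 0.159) / 0.382 ≈ 0.58377.
Attributable cases ≈ PN × (exposed cases) = 0.58377 × 605 ≈ 353.18.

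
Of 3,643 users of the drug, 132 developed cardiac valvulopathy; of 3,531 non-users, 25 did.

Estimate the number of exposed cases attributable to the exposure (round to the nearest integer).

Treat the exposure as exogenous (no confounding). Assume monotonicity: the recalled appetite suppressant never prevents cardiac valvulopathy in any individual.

p₁ = P(outcome | exposed) = 132/3643 = 0.036234
p₀ = P(outcome | unexposed) = 25/3531 = 0.0070801
PN = (p₁ − p₀)/p₁ = (0.036234 − 0.0070801) / 0.036234 ≈ 0.80460.
Attributable cases ≈ PN × (exposed cases) = 0.80460 × 132 ≈ 106.21.

about 106 cases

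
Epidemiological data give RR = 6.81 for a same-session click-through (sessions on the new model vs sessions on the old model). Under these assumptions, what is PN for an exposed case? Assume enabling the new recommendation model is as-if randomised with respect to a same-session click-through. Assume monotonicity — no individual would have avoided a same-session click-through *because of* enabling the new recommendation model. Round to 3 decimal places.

PN ≈ 0.853

Under exogeneity and monotonicity, PN = (RR − 1) / RR = 1 − 1/RR.
PN = (6.81 − 1) / 6.81 = 5.81 / 6.81 ≈ 0.8532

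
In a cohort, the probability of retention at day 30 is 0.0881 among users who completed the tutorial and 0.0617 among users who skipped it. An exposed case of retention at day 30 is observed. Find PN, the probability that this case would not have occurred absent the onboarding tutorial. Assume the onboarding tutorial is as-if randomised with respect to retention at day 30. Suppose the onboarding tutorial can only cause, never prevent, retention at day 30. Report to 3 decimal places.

Let p₁ = 0.0881, p₀ = 0.0617.
Under exogeneity and monotonicity, PN = (p₁ − p₀) / p₁.
PN = (0.0881 − 0.0617) / 0.0881 = 0.0264 / 0.0881 ≈ 0.2997

PN ≈ 0.300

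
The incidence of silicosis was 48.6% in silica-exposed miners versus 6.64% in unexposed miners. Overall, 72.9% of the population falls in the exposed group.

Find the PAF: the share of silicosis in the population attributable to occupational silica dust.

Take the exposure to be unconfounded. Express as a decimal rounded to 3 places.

p₁ = 0.486, p₀ = 0.0664.
Overall risk P(Y=1) = π·p₁ + (1−π)·p₀ = 0.729×0.486 + 0.271×0.0664 = 0.37229.
Under exogeneity, PAF = [P(Y=1) − p₀] / P(Y=1).
PAF = (0.37229 − 0.0664) / 0.37229 ≈ 0.8216

PAF ≈ 0.822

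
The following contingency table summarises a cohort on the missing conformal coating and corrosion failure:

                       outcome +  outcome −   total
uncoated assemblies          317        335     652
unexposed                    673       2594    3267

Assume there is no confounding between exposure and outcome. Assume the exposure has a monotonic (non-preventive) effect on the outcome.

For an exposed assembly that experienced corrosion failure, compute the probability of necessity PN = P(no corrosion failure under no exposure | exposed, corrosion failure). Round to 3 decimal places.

PN ≈ 0.576

p₁ = P(outcome | exposed) = 317/652 = 0.4862
p₀ = P(outcome | unexposed) = 673/3267 = 0.206
Under exogeneity and monotonicity, PN = (p₁ − p₀) / p₁.
PN = (0.4862 − 0.206) / 0.4862 = 0.2802 / 0.4862 ≈ 0.5763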